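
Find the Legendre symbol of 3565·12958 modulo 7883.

-1

By multiplicativity, (3565·12958 / 7883) = (3565 / 7883)·(12958 / 7883).
First factor (3565 / 7883):
3565 ≡ 1 (mod 4), so quadratic reciprocity gives (3565 / 7883) = (7883 / 3565). Reduce: 7883 ≡ 753 (mod 3565). Now have (753 / 3565).
753 ≡ 1 (mod 4), so quadratic reciprocity gives (753 / 3565) = (3565 / 753). Reduce: 3565 ≡ 553 (mod 753). Now have (553 / 753).
553 ≡ 1 (mod 4), so quadratic reciprocity gives (553 / 753) = (753 / 553). Reduce: 753 ≡ 200 (mod 553). Now have (200 / 553).
Factor out 2: 200 = 2^3·25. Since 553 ≡ 1 (mod 8), (2 / 553) = +1, and (2 / 553)^3 = +1. Now have (25 / 553).
25 ≡ 1 (mod 4), so quadratic reciprocity gives (25 / 553) = (553 / 25). Reduce: 553 ≡ 3 (mod 25). Now have (3 / 25).
25 ≡ 1 (mod 4), so quadratic reciprocity gives (3 / 25) = (25 / 3). Reduce: 25 ≡ 1 (mod 3). Now have (1 / 3).
(1 / 3) = 1. Collecting the sign factors: 1.
Second factor (12958 / 7883):
Reduce the numerator: 12958 ≡ 5075 (mod 7883), so (12958 / 7883) = (5075 / 7883).
Both 5075 ≡ 3 and 7883 ≡ 3 (mod 4), so reciprocity gives (5075 / 7883) = -(7883 / 5075). Reduce: 7883 ≡ 2808 (mod 5075). Now have -(2808 / 5075).
Factor out 2: 2808 = 2^3·351. Since 5075 ≡ 3 (mod 8), (2 / 5075) = -1, and (2 / 5075)^3 = -1. Now have (351 / 5075).
Both 351 ≡ 3 and 5075 ≡ 3 (mod 4), so reciprocity gives (351 / 5075) = -(5075 / 351). Reduce: 5075 ≡ 161 (mod 351). Now have -(161 / 351).
161 ≡ 1 (mod 4), so quadratic reciprocity gives (161 / 351) = (351 / 161). Reduce: 351 ≡ 29 (mod 161). Now have -(29 / 161).
29 ≡ 1 (mod 4), so quadratic reciprocity gives (29 / 161) = (161 / 29). Reduce: 161 ≡ 16 (mod 29). Now have -(16 / 29).
Factor out 2: 16 = 2^4. Since 29 ≡ 5 (mod 8), (2 / 29) = -1, and (2 / 29)^4 = +1. Now have -(1 / 29).
(1 / 29) = 1. Collecting the sign factors: -1.
Product: (1)·(-1) = -1.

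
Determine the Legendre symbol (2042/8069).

Factor out 2: 2042 = 2·1021. Since 8069 ≡ 5 (mod 8), (2/8069) = -1. Now have -(1021/8069).
1021 ≡ 1 (mod 4), so quadratic reciprocity gives (1021/8069) = (8069/1021). Reduce: 8069 ≡ 922 (mod 1021). Now have -(922/1021).
Factor out 2: 922 = 2·461. Since 1021 ≡ 5 (mod 8), (2/1021) = -1. Now have (461/1021).
461 ≡ 1 (mod 4), so quadratic reciprocity gives (461/1021) = (1021/461). Reduce: 1021 ≡ 99 (mod 461). Now have (99/461).
461 ≡ 1 (mod 4), so quadratic reciprocity gives (99/461) = (461/99). Reduce: 461 ≡ 65 (mod 99). Now have (65/99).
65 ≡ 1 (mod 4), so quadratic reciprocity gives (65/99) = (99/65). Reduce: 99 ≡ 34 (mod 65). Now have (34/65).
Factor out 2: 34 = 2·17. Since 65 ≡ 1 (mod 8), (2/65) = +1. Now have (17/65).
17 ≡ 1 (mod 4), so quadratic reciprocity gives (17/65) = (65/17). Reduce: 65 ≡ 14 (mod 17). Now have (14/17).
Factor out 2: 14 = 2·7. Since 17 ≡ 1 (mod 8), (2/17) = +1. Now have (7/17).
17 ≡ 1 (mod 4), so quadratic reciprocity gives (7/17) = (17/7). Reduce: 17 ≡ 3 (mod 7). Now have (3/7).
Both 3 ≡ 3 and 7 ≡ 3 (mod 4), so reciprocity gives (3/7) = -(7/3). Reduce: 7 ≡ 1 (mod 3). Now have -(1/3).
(1/3) = 1. Collecting the sign factors: -1.

-1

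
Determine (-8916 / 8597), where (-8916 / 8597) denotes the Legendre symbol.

(-8916 / 8597)
  = (8916 / 8597)    [8597 ≡ 1 mod 4 ⇒ (-1 / 8597) = +1]
  = (319 / 8597)    [8916 ≡ 319 mod 8597]
  = (8597 / 319)    [QR: 8597 ≡ 1 mod 4, sign kept]
  = (303 / 319)    [8597 ≡ 303 mod 319]
  = -(319 / 303)    [QR: both ≡ 3 mod 4, sign flips]
  = -(16 / 303)    [319 ≡ 16 mod 303]
  = -(1 / 303)    [303 ≡ 7 mod 8 ⇒ (2 / 303)^4 = +1]
  = -1    [(1 / 303) = 1]

-1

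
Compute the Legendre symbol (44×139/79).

By multiplicativity, (44·139/79) = (44/79)·(139/79).
First factor (44/79):
Factor out 2: 44 = 2^2·11. Since 79 ≡ 7 (mod 8), (2/79) = +1, and (2/79)^2 = +1. Now have (11/79).
Both 11 ≡ 3 and 79 ≡ 3 (mod 4), so reciprocity gives (11/79) = -(79/11). Reduce: 79 ≡ 2 (mod 11). Now have -(2/11).
Factor out 2: 2 = 2. Since 11 ≡ 3 (mod 8), (2/11) = -1. Now have (1/11).
(1/11) = 1. Collecting the sign factors: 1.
Second factor (139/79):
Reduce the numerator: 139 ≡ 60 (mod 79), so (139/79) = (60/79).
Factor out 2: 60 = 2^2·15. Since 79 ≡ 7 (mod 8), (2/79) = +1, and (2/79)^2 = +1. Now have (15/79).
Both 15 ≡ 3 and 79 ≡ 3 (mod 4), so reciprocity gives (15/79) = -(79/15). Reduce: 79 ≡ 4 (mod 15). Now have -(4/15).
Factor out 2: 4 = 2^2. Since 15 ≡ 7 (mod 8), (2/15) = +1, and (2/15)^2 = +1. Now have -(1/15).
(1/15) = 1. Collecting the sign factors: -1.
Product: (1)·(-1) = -1.

-1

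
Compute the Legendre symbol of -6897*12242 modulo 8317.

By multiplicativity, (-6897·12242/8317) = (-6897/8317)·(12242/8317).
First factor (-6897/8317):
Pull out -1: (-6897/8317) = (-1/8317)·(6897/8317). Since 8317 ≡ 1 (mod 4), (-1/8317) = +1. Now have (6897/8317).
6897 ≡ 1 (mod 4), so quadratic reciprocity gives (6897/8317) = (8317/6897). Reduce: 8317 ≡ 1420 (mod 6897). Now have (1420/6897).
Factor out 2: 1420 = 2^2·355. Since 6897 ≡ 1 (mod 8), (2/6897) = +1, and (2/6897)^2 = +1. Now have (355/6897).
6897 ≡ 1 (mod 4), so quadratic reciprocity gives (355/6897) = (6897/355). Reduce: 6897 ≡ 152 (mod 355). Now have (152/355).
Factor out 2: 152 = 2^3·19. Since 355 ≡ 3 (mod 8), (2/355) = -1, and (2/355)^3 = -1. Now have -(19/355).
Both 19 ≡ 3 and 355 ≡ 3 (mod 4), so reciprocity gives (19/355) = -(355/19). Reduce: 355 ≡ 13 (mod 19). Now have (13/19).
13 ≡ 1 (mod 4), so quadratic reciprocity gives (13/19) = (19/13). Reduce: 19 ≡ 6 (mod 13). Now have (6/13).
Factor out 2: 6 = 2·3. Since 13 ≡ 5 (mod 8), (2/13) = -1. Now have -(3/13).
13 ≡ 1 (mod 4), so quadratic reciprocity gives (3/13) = (13/3). Reduce: 13 ≡ 1 (mod 3). Now have -(1/3).
(1/3) = 1. Collecting the sign factors: -1.
Second factor (12242/8317):
Reduce the numerator: 12242 ≡ 3925 (mod 8317), so (12242/8317) = (3925/8317).
3925 ≡ 1 (mod 4), so quadratic reciprocity gives (3925/8317) = (8317/3925). Reduce: 8317 ≡ 467 (mod 3925). Now have (467/3925).
3925 ≡ 1 (mod 4), so quadratic reciprocity gives (467/3925) = (3925/467). Reduce: 3925 ≡ 189 (mod 467). Now have (189/467).
189 ≡ 1 (mod 4), so quadratic reciprocity gives (189/467) = (467/189). Reduce: 467 ≡ 89 (mod 189). Now have (89/189).
89 ≡ 1 (mod 4), so quadratic reciprocity gives (89/189) = (189/89). Reduce: 189 ≡ 11 (mod 89). Now have (11/89).
89 ≡ 1 (mod 4), so quadratic reciprocity gives (11/89) = (89/11). Reduce: 89 ≡ 1 (mod 11). Now have (1/11).
(1/11) = 1. Collecting the sign factors: 1.
Product: (-1)·(1) = -1.

-1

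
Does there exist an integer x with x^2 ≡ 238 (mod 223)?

Reduce the numerator: 238 ≡ 15 (mod 223), so (238|223) = (15|223).
Both 15 ≡ 3 and 223 ≡ 3 (mod 4), so reciprocity gives (15|223) = -(223|15). Reduce: 223 ≡ 13 (mod 15). Now have -(13|15).
13 ≡ 1 (mod 4), so quadratic reciprocity gives (13|15) = (15|13). Reduce: 15 ≡ 2 (mod 13). Now have -(2|13).
Factor out 2: 2 = 2. Since 13 ≡ 5 (mod 8), (2|13) = -1. Now have (1|13).
(1|13) = 1. Collecting the sign factors: 1.
(238|223) = 1, and 223 is prime, so 238 is a quadratic residue mod 223.

yes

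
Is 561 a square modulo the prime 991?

no

561 ≡ 1 (mod 4), so quadratic reciprocity gives (561/991) = (991/561). Reduce: 991 ≡ 430 (mod 561). Now have (430/561).
Factor out 2: 430 = 2·215. Since 561 ≡ 1 (mod 8), (2/561) = +1. Now have (215/561).
561 ≡ 1 (mod 4), so quadratic reciprocity gives (215/561) = (561/215). Reduce: 561 ≡ 131 (mod 215). Now have (131/215).
Both 131 ≡ 3 and 215 ≡ 3 (mod 4), so reciprocity gives (131/215) = -(215/131). Reduce: 215 ≡ 84 (mod 131). Now have -(84/131).
Factor out 2: 84 = 2^2·21. Since 131 ≡ 3 (mod 8), (2/131) = -1, and (2/131)^2 = +1. Now have -(21/131).
21 ≡ 1 (mod 4), so quadratic reciprocity gives (21/131) = (131/21). Reduce: 131 ≡ 5 (mod 21). Now have -(5/21).
5 ≡ 1 (mod 4), so quadratic reciprocity gives (5/21) = (21/5). Reduce: 21 ≡ 1 (mod 5). Now have -(1/5).
(1/5) = 1. Collecting the sign factors: -1.
(561/991) = -1, and 991 is prime, so 561 is not a quadratic residue mod 991.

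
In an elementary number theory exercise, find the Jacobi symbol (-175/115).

(-175/115)
  = (55/115)    [-175 ≡ 55 mod 115]
  = -(115/55)    [QR: both ≡ 3 mod 4, sign flips]
  = -(5/55)    [115 ≡ 5 mod 55]
  = -(55/5)    [QR: 5 ≡ 1 mod 4, sign kept]
  = -(0/5)    [55 ≡ 0 mod 5]
  = 0    [numerator 0, gcd > 1]

0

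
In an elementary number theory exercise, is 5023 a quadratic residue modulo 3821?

(5023|3821)
  = (1202|3821)    [5023 ≡ 1202 mod 3821]
  = -(601|3821)    [3821 ≡ 5 mod 8 ⇒ (2|3821) = -1]
  = -(3821|601)    [QR: 601 ≡ 1 mod 4, sign kept]
  = -(215|601)    [3821 ≡ 215 mod 601]
  = -(601|215)    [QR: 601 ≡ 1 mod 4, sign kept]
  = -(171|215)    [601 ≡ 171 mod 215]
  = (215|171)    [QR: both ≡ 3 mod 4, sign flips]
  = (44|171)    [215 ≡ 44 mod 171]
  = (11|171)    [171 ≡ 3 mod 8 ⇒ (2|171)^2 = +1]
  = -(171|11)    [QR: both ≡ 3 mod 4, sign flips]
  = -(6|11)    [171 ≡ 6 mod 11]
  = (3|11)    [11 ≡ 3 mod 8 ⇒ (2|11) = -1]
  = -(11|3)    [QR: both ≡ 3 mod 4, sign flips]
  = -(2|3)    [11 ≡ 2 mod 3]
  = (1|3)    [3 ≡ 3 mod 8 ⇒ (2|3) = -1]
  = 1    [(1|3) = 1]
The Legendre symbol is 1, so x^2 ≡ 5023 (mod 3821) has solution.

yes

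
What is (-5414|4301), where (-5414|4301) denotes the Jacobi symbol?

Pull out -1: (-5414|4301) = (-1|4301)·(5414|4301). Since 4301 ≡ 1 (mod 4), (-1|4301) = +1. Now have (5414|4301).
Reduce the numerator: 5414 ≡ 1113 (mod 4301), so (5414|4301) = (1113|4301).
1113 ≡ 1 (mod 4), so quadratic reciprocity gives (1113|4301) = (4301|1113). Reduce: 4301 ≡ 962 (mod 1113). Now have (962|1113).
Factor out 2: 962 = 2·481. Since 1113 ≡ 1 (mod 8), (2|1113) = +1. Now have (481|1113).
481 ≡ 1 (mod 4), so quadratic reciprocity gives (481|1113) = (1113|481). Reduce: 1113 ≡ 151 (mod 481). Now have (151|481).
481 ≡ 1 (mod 4), so quadratic reciprocity gives (151|481) = (481|151). Reduce: 481 ≡ 28 (mod 151). Now have (28|151).
Factor out 2: 28 = 2^2·7. Since 151 ≡ 7 (mod 8), (2|151) = +1, and (2|151)^2 = +1. Now have (7|151).
Both 7 ≡ 3 and 151 ≡ 3 (mod 4), so reciprocity gives (7|151) = -(151|7). Reduce: 151 ≡ 4 (mod 7). Now have -(4|7).
Factor out 2: 4 = 2^2. Since 7 ≡ 7 (mod 8), (2|7) = +1, and (2|7)^2 = +1. Now have -(1|7).
(1|7) = 1. Collecting the sign factors: -1.

-1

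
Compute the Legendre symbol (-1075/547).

Pull out -1: (-1075/547) = (-1/547)·(1075/547). Since 547 ≡ 3 (mod 4), (-1/547) = -1. Now have -(1075/547).
Reduce the numerator: 1075 ≡ 528 (mod 547), so (1075/547) = (528/547).
Factor out 2: 528 = 2^4·33. Since 547 ≡ 3 (mod 8), (2/547) = -1, and (2/547)^4 = +1. Now have -(33/547).
33 ≡ 1 (mod 4), so quadratic reciprocity gives (33/547) = (547/33). Reduce: 547 ≡ 19 (mod 33). Now have -(19/33).
33 ≡ 1 (mod 4), so quadratic reciprocity gives (19/33) = (33/19). Reduce: 33 ≡ 14 (mod 19). Now have -(14/19).
Factor out 2: 14 = 2·7. Since 19 ≡ 3 (mod 8), (2/19) = -1. Now have (7/19).
Both 7 ≡ 3 and 19 ≡ 3 (mod 4), so reciprocity gives (7/19) = -(19/7). Reduce: 19 ≡ 5 (mod 7). Now have -(5/7).
5 ≡ 1 (mod 4), so quadratic reciprocity gives (5/7) = (7/5). Reduce: 7 ≡ 2 (mod 5). Now have -(2/5).
Factor out 2: 2 = 2. Since 5 ≡ 5 (mod 8), (2/5) = -1. Now have (1/5).
(1/5) = 1. Collecting the sign factors: 1.

1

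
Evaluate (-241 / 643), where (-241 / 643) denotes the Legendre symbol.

(-241 / 643)
  = -(241 / 643)    [643 ≡ 3 mod 4 ⇒ (-1 / 643) = -1]
  = -(643 / 241)    [QR: 241 ≡ 1 mod 4, sign kept]
  = -(161 / 241)    [643 ≡ 161 mod 241]
  = -(241 / 161)    [QR: 161 ≡ 1 mod 4, sign kept]
  = -(80 / 161)    [241 ≡ 80 mod 161]
  = -(5 / 161)    [161 ≡ 1 mod 8 ⇒ (2 / 161)^4 = +1]
  = -(161 / 5)    [QR: 5 ≡ 1 mod 4, sign kept]
  = -(1 / 5)    [161 ≡ 1 mod 5]
  = -1    [(1 / 5) = 1]

-1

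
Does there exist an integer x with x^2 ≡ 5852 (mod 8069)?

Factor out 2: 5852 = 2^2·1463. Since 8069 ≡ 5 (mod 8), (2/8069) = -1, and (2/8069)^2 = +1. Now have (1463/8069).
8069 ≡ 1 (mod 4), so quadratic reciprocity gives (1463/8069) = (8069/1463). Reduce: 8069 ≡ 754 (mod 1463). Now have (754/1463).
Factor out 2: 754 = 2·377. Since 1463 ≡ 7 (mod 8), (2/1463) = +1. Now have (377/1463).
377 ≡ 1 (mod 4), so quadratic reciprocity gives (377/1463) = (1463/377). Reduce: 1463 ≡ 332 (mod 377). Now have (332/377).
Factor out 2: 332 = 2^2·83. Since 377 ≡ 1 (mod 8), (2/377) = +1, and (2/377)^2 = +1. Now have (83/377).
377 ≡ 1 (mod 4), so quadratic reciprocity gives (83/377) = (377/83). Reduce: 377 ≡ 45 (mod 83). Now have (45/83).
45 ≡ 1 (mod 4), so quadratic reciprocity gives (45/83) = (83/45). Reduce: 83 ≡ 38 (mod 45). Now have (38/45).
Factor out 2: 38 = 2·19. Since 45 ≡ 5 (mod 8), (2/45) = -1. Now have -(19/45).
45 ≡ 1 (mod 4), so quadratic reciprocity gives (19/45) = (45/19). Reduce: 45 ≡ 7 (mod 19). Now have -(7/19).
Both 7 ≡ 3 and 19 ≡ 3 (mod 4), so reciprocity gives (7/19) = -(19/7). Reduce: 19 ≡ 5 (mod 7). Now have (5/7).
5 ≡ 1 (mod 4), so quadratic reciprocity gives (5/7) = (7/5). Reduce: 7 ≡ 2 (mod 5). Now have (2/5).
Factor out 2: 2 = 2. Since 5 ≡ 5 (mod 8), (2/5) = -1. Now have -(1/5).
(1/5) = 1. Collecting the sign factors: -1.
The Legendre symbol is -1, so x^2 ≡ 5852 (mod 8069) has no solution.

no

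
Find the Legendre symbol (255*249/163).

By multiplicativity, (255·249/163) = (255/163)·(249/163).
First factor (255/163):
(255/163)
  = (92/163)    [255 ≡ 92 mod 163]
  = (23/163)    [163 ≡ 3 mod 8 ⇒ (2/163)^2 = +1]
  = -(163/23)    [QR: both ≡ 3 mod 4, sign flips]
  = -(2/23)    [163 ≡ 2 mod 23]
  = -(1/23)    [23 ≡ 7 mod 8 ⇒ (2/23) = +1]
  = -1    [(1/23) = 1]
Second factor (249/163):
(249/163)
  = (86/163)    [249 ≡ 86 mod 163]
  = -(43/163)    [163 ≡ 3 mod 8 ⇒ (2/163) = -1]
  = (163/43)    [QR: both ≡ 3 mod 4, sign flips]
  = (34/43)    [163 ≡ 34 mod 43]
  = -(17/43)    [43 ≡ 3 mod 8 ⇒ (2/43) = -1]
  = -(43/17)    [QR: 17 ≡ 1 mod 4, sign kept]
  = -(9/17)    [43 ≡ 9 mod 17]
  = -(17/9)    [QR: 9 ≡ 1 mod 4, sign kept]
  = -(8/9)    [17 ≡ 8 mod 9]
  = -(1/9)    [9 ≡ 1 mod 8 ⇒ (2/9)^3 = +1]
  = -1    [(1/9) = 1]
Product: (-1)·(-1) = 1.

1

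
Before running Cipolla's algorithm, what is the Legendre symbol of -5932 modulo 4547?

-1

Reduce the numerator: -5932 ≡ 3162 (mod 4547), so (-5932 / 4547) = (3162 / 4547).
Factor out 2: 3162 = 2·1581. Since 4547 ≡ 3 (mod 8), (2 / 4547) = -1. Now have -(1581 / 4547).
1581 ≡ 1 (mod 4), so quadratic reciprocity gives (1581 / 4547) = (4547 / 1581). Reduce: 4547 ≡ 1385 (mod 1581). Now have -(1385 / 1581).
1385 ≡ 1 (mod 4), so quadratic reciprocity gives (1385 / 1581) = (1581 / 1385). Reduce: 1581 ≡ 196 (mod 1385). Now have -(196 / 1385).
Factor out 2: 196 = 2^2·49. Since 1385 ≡ 1 (mod 8), (2 / 1385) = +1, and (2 / 1385)^2 = +1. Now have -(49 / 1385).
49 ≡ 1 (mod 4), so quadratic reciprocity gives (49 / 1385) = (1385 / 49). Reduce: 1385 ≡ 13 (mod 49). Now have -(13 / 49).
13 ≡ 1 (mod 4), so quadratic reciprocity gives (13 / 49) = (49 / 13). Reduce: 49 ≡ 10 (mod 13). Now have -(10 / 13).
Factor out 2: 10 = 2·5. Since 13 ≡ 5 (mod 8), (2 / 13) = -1. Now have (5 / 13).
5 ≡ 1 (mod 4), so quadratic reciprocity gives (5 / 13) = (13 / 5). Reduce: 13 ≡ 3 (mod 5). Now have (3 / 5).
5 ≡ 1 (mod 4), so quadratic reciprocity gives (3 / 5) = (5 / 3). Reduce: 5 ≡ 2 (mod 3). Now have (2 / 3).
Factor out 2: 2 = 2. Since 3 ≡ 3 (mod 8), (2 / 3) = -1. Now have -(1 / 3).
(1 / 3) = 1. Collecting the sign factors: -1.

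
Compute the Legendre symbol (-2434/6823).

1

(-2434/6823)
  = -(2434/6823)    [6823 ≡ 3 mod 4 ⇒ (-1/6823) = -1]
  = -(1217/6823)    [6823 ≡ 7 mod 8 ⇒ (2/6823) = +1]
  = -(6823/1217)    [QR: 1217 ≡ 1 mod 4, sign kept]
  = -(738/1217)    [6823 ≡ 738 mod 1217]
  = -(369/1217)    [1217 ≡ 1 mod 8 ⇒ (2/1217) = +1]
  = -(1217/369)    [QR: 369 ≡ 1 mod 4, sign kept]
  = -(110/369)    [1217 ≡ 110 mod 369]
  = -(55/369)    [369 ≡ 1 mod 8 ⇒ (2/369) = +1]
  = -(369/55)    [QR: 369 ≡ 1 mod 4, sign kept]
  = -(39/55)    [369 ≡ 39 mod 55]
  = (55/39)    [QR: both ≡ 3 mod 4, sign flips]
  = (16/39)    [55 ≡ 16 mod 39]
  = (1/39)    [39 ≡ 7 mod 8 ⇒ (2/39)^4 = +1]
  = 1    [(1/39) = 1]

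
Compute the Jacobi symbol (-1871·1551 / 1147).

By multiplicativity, (-1871·1551 / 1147) = (-1871 / 1147)·(1551 / 1147).
First factor (-1871 / 1147):
(-1871 / 1147)
  = -(1871 / 1147)    [1147 ≡ 3 mod 4 ⇒ (-1 / 1147) = -1]
  = -(724 / 1147)    [1871 ≡ 724 mod 1147]
  = -(181 / 1147)    [1147 ≡ 3 mod 8 ⇒ (2 / 1147)^2 = +1]
  = -(1147 / 181)    [QR: 181 ≡ 1 mod 4, sign kept]
  = -(61 / 181)    [1147 ≡ 61 mod 181]
  = -(181 / 61)    [QR: 61 ≡ 1 mod 4, sign kept]
  = -(59 / 61)    [181 ≡ 59 mod 61]
  = -(61 / 59)    [QR: 61 ≡ 1 mod 4, sign kept]
  = -(2 / 59)    [61 ≡ 2 mod 59]
  = (1 / 59)    [59 ≡ 3 mod 8 ⇒ (2 / 59) = -1]
  = 1    [(1 / 59) = 1]
Second factor (1551 / 1147):
(1551 / 1147)
  = (404 / 1147)    [1551 ≡ 404 mod 1147]
  = (101 / 1147)    [1147 ≡ 3 mod 8 ⇒ (2 / 1147)^2 = +1]
  = (1147 / 101)    [QR: 101 ≡ 1 mod 4, sign kept]
  = (36 / 101)    [1147 ≡ 36 mod 101]
  = (9 / 101)    [101 ≡ 5 mod 8 ⇒ (2 / 101)^2 = +1]
  = (101 / 9)    [QR: 9 ≡ 1 mod 4, sign kept]
  = (2 / 9)    [101 ≡ 2 mod 9]
  = (1 / 9)    [9 ≡ 1 mod 8 ⇒ (2 / 9) = +1]
  = 1    [(1 / 9) = 1]
Product: (1)·(1) = 1.

1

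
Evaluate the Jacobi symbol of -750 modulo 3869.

1

Reduce the numerator: -750 ≡ 3119 (mod 3869), so (-750/3869) = (3119/3869).
3869 ≡ 1 (mod 4), so quadratic reciprocity gives (3119/3869) = (3869/3119). Reduce: 3869 ≡ 750 (mod 3119). Now have (750/3119).
Factor out 2: 750 = 2·375. Since 3119 ≡ 7 (mod 8), (2/3119) = +1. Now have (375/3119).
Both 375 ≡ 3 and 3119 ≡ 3 (mod 4), so reciprocity gives (375/3119) = -(3119/375). Reduce: 3119 ≡ 119 (mod 375). Now have -(119/375).
Both 119 ≡ 3 and 375 ≡ 3 (mod 4), so reciprocity gives (119/375) = -(375/119). Reduce: 375 ≡ 18 (mod 119). Now have (18/119).
Factor out 2: 18 = 2·9. Since 119 ≡ 7 (mod 8), (2/119) = +1. Now have (9/119).
9 ≡ 1 (mod 4), so quadratic reciprocity gives (9/119) = (119/9). Reduce: 119 ≡ 2 (mod 9). Now have (2/9).
Factor out 2: 2 = 2. Since 9 ≡ 1 (mod 8), (2/9) = +1. Now have (1/9).
(1/9) = 1. Collecting the sign factors: 1.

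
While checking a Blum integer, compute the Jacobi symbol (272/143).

(272/143)
  = (129/143)    [272 ≡ 129 mod 143]
  = (143/129)    [QR: 129 ≡ 1 mod 4, sign kept]
  = (14/129)    [143 ≡ 14 mod 129]
  = (7/129)    [129 ≡ 1 mod 8 ⇒ (2/129) = +1]
  = (129/7)    [QR: 129 ≡ 1 mod 4, sign kept]
  = (3/7)    [129 ≡ 3 mod 7]
  = -(7/3)    [QR: both ≡ 3 mod 4, sign flips]
  = -(1/3)    [7 ≡ 1 mod 3]
  = -1    [(1/3) = 1]

-1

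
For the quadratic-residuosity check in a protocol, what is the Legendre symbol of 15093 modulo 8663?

Reduce the numerator: 15093 ≡ 6430 (mod 8663), so (15093 / 8663) = (6430 / 8663).
Factor out 2: 6430 = 2·3215. Since 8663 ≡ 7 (mod 8), (2 / 8663) = +1. Now have (3215 / 8663).
Both 3215 ≡ 3 and 8663 ≡ 3 (mod 4), so reciprocity gives (3215 / 8663) = -(8663 / 3215). Reduce: 8663 ≡ 2233 (mod 3215). Now have -(2233 / 3215).
2233 ≡ 1 (mod 4), so quadratic reciprocity gives (2233 / 3215) = (3215 / 2233). Reduce: 3215 ≡ 982 (mod 2233). Now have -(982 / 2233).
Factor out 2: 982 = 2·491. Since 2233 ≡ 1 (mod 8), (2 / 2233) = +1. Now have -(491 / 2233).
2233 ≡ 1 (mod 4), so quadratic reciprocity gives (491 / 2233) = (2233 / 491). Reduce: 2233 ≡ 269 (mod 491). Now have -(269 / 491).
269 ≡ 1 (mod 4), so quadratic reciprocity gives (269 / 491) = (491 / 269). Reduce: 491 ≡ 222 (mod 269). Now have -(222 / 269).
Factor out 2: 222 = 2·111. Since 269 ≡ 5 (mod 8), (2 / 269) = -1. Now have (111 / 269).
269 ≡ 1 (mod 4), so quadratic reciprocity gives (111 / 269) = (269 / 111). Reduce: 269 ≡ 47 (mod 111). Now have (47 / 111).
Both 47 ≡ 3 and 111 ≡ 3 (mod 4), so reciprocity gives (47 / 111) = -(111 / 47). Reduce: 111 ≡ 17 (mod 47). Now have -(17 / 47).
17 ≡ 1 (mod 4), so quadratic reciprocity gives (17 / 47) = (47 / 17). Reduce: 47 ≡ 13 (mod 17). Now have -(13 / 17).
13 ≡ 1 (mod 4), so quadratic reciprocity gives (13 / 17) = (17 / 13). Reduce: 17 ≡ 4 (mod 13). Now have -(4 / 13).
Factor out 2: 4 = 2^2. Since 13 ≡ 5 (mod 8), (2 / 13) = -1, and (2 / 13)^2 = +1. Now have -(1 / 13).
(1 / 13) = 1. Collecting the sign factors: -1.

-1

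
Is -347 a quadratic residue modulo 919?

Reduce the numerator: -347 ≡ 572 (mod 919), so (-347/919) = (572/919).
Factor out 2: 572 = 2^2·143. Since 919 ≡ 7 (mod 8), (2/919) = +1, and (2/919)^2 = +1. Now have (143/919).
Both 143 ≡ 3 and 919 ≡ 3 (mod 4), so reciprocity gives (143/919) = -(919/143). Reduce: 919 ≡ 61 (mod 143). Now have -(61/143).
61 ≡ 1 (mod 4), so quadratic reciprocity gives (61/143) = (143/61). Reduce: 143 ≡ 21 (mod 61). Now have -(21/61).
21 ≡ 1 (mod 4), so quadratic reciprocity gives (21/61) = (61/21). Reduce: 61 ≡ 19 (mod 21). Now have -(19/21).
21 ≡ 1 (mod 4), so quadratic reciprocity gives (19/21) = (21/19). Reduce: 21 ≡ 2 (mod 19). Now have -(2/19).
Factor out 2: 2 = 2. Since 19 ≡ 3 (mod 8), (2/19) = -1. Now have (1/19).
(1/19) = 1. Collecting the sign factors: 1.
The Legendre symbol is 1, so x^2 ≡ -347 (mod 919) has solution.

yes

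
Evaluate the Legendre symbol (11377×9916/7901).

By multiplicativity, (11377·9916/7901) = (11377/7901)·(9916/7901).
First factor (11377/7901):
Reduce the numerator: 11377 ≡ 3476 (mod 7901), so (11377/7901) = (3476/7901).
Factor out 2: 3476 = 2^2·869. Since 7901 ≡ 5 (mod 8), (2/7901) = -1, and (2/7901)^2 = +1. Now have (869/7901).
869 ≡ 1 (mod 4), so quadratic reciprocity gives (869/7901) = (7901/869). Reduce: 7901 ≡ 80 (mod 869). Now have (80/869).
Factor out 2: 80 = 2^4·5. Since 869 ≡ 5 (mod 8), (2/869) = -1, and (2/869)^4 = +1. Now have (5/869).
5 ≡ 1 (mod 4), so quadratic reciprocity gives (5/869) = (869/5). Reduce: 869 ≡ 4 (mod 5). Now have (4/5).
Factor out 2: 4 = 2^2. Since 5 ≡ 5 (mod 8), (2/5) = -1, and (2/5)^2 = +1. Now have (1/5).
(1/5) = 1. Collecting the sign factors: 1.
Second factor (9916/7901):
Reduce the numerator: 9916 ≡ 2015 (mod 7901), so (9916/7901) = (2015/7901).
7901 ≡ 1 (mod 4), so quadratic reciprocity gives (2015/7901) = (7901/2015). Reduce: 7901 ≡ 1856 (mod 2015). Now have (1856/2015).
Factor out 2: 1856 = 2^6·29. Since 2015 ≡ 7 (mod 8), (2/2015) = +1, and (2/2015)^6 = +1. Now have (29/2015).
29 ≡ 1 (mod 4), so quadratic reciprocity gives (29/2015) = (2015/29). Reduce: 2015 ≡ 14 (mod 29). Now have (14/29).
Factor out 2: 14 = 2·7. Since 29 ≡ 5 (mod 8), (2/29) = -1. Now have -(7/29).
29 ≡ 1 (mod 4), so quadratic reciprocity gives (7/29) = (29/7). Reduce: 29 ≡ 1 (mod 7). Now have -(1/7).
(1/7) = 1. Collecting the sign factors: -1.
Product: (1)·(-1) = -1.

-1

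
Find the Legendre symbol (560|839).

(560|839)
  = (35|839)    [839 ≡ 7 mod 8 ⇒ (2|839)^4 = +1]
  = -(839|35)    [QR: both ≡ 3 mod 4, sign flips]
  = -(34|35)    [839 ≡ 34 mod 35]
  = (17|35)    [35 ≡ 3 mod 8 ⇒ (2|35) = -1]
  = (35|17)    [QR: 17 ≡ 1 mod 4, sign kept]
  = (1|17)    [35 ≡ 1 mod 17]
  = 1    [(1|17) = 1]

1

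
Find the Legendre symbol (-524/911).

Reduce the numerator: -524 ≡ 387 (mod 911), so (-524/911) = (387/911).
Both 387 ≡ 3 and 911 ≡ 3 (mod 4), so reciprocity gives (387/911) = -(911/387). Reduce: 911 ≡ 137 (mod 387). Now have -(137/387).
137 ≡ 1 (mod 4), so quadratic reciprocity gives (137/387) = (387/137). Reduce: 387 ≡ 113 (mod 137). Now have -(113/137).
113 ≡ 1 (mod 4), so quadratic reciprocity gives (113/137) = (137/113). Reduce: 137 ≡ 24 (mod 113). Now have -(24/113).
Factor out 2: 24 = 2^3·3. Since 113 ≡ 1 (mod 8), (2/113) = +1, and (2/113)^3 = +1. Now have -(3/113).
113 ≡ 1 (mod 4), so quadratic reciprocity gives (3/113) = (113/3). Reduce: 113 ≡ 2 (mod 3). Now have -(2/3).
Factor out 2: 2 = 2. Since 3 ≡ 3 (mod 8), (2/3) = -1. Now have (1/3).
(1/3) = 1. Collecting the sign factors: 1.

1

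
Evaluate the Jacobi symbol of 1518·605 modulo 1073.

By multiplicativity, (1518·605 / 1073) = (1518 / 1073)·(605 / 1073).
First factor (1518 / 1073):
Reduce the numerator: 1518 ≡ 445 (mod 1073), so (1518 / 1073) = (445 / 1073).
445 ≡ 1 (mod 4), so quadratic reciprocity gives (445 / 1073) = (1073 / 445). Reduce: 1073 ≡ 183 (mod 445). Now have (183 / 445).
445 ≡ 1 (mod 4), so quadratic reciprocity gives (183 / 445) = (445 / 183). Reduce: 445 ≡ 79 (mod 183). Now have (79 / 183).
Both 79 ≡ 3 and 183 ≡ 3 (mod 4), so reciprocity gives (79 / 183) = -(183 / 79). Reduce: 183 ≡ 25 (mod 79). Now have -(25 / 79).
25 ≡ 1 (mod 4), so quadratic reciprocity gives (25 / 79) = (79 / 25). Reduce: 79 ≡ 4 (mod 25). Now have -(4 / 25).
Factor out 2: 4 = 2^2. Since 25 ≡ 1 (mod 8), (2 / 25) = +1, and (2 / 25)^2 = +1. Now have -(1 / 25).
(1 / 25) = 1. Collecting the sign factors: -1.
Second factor (605 / 1073):
605 ≡ 1 (mod 4), so quadratic reciprocity gives (605 / 1073) = (1073 / 605). Reduce: 1073 ≡ 468 (mod 605). Now have (468 / 605).
Factor out 2: 468 = 2^2·117. Since 605 ≡ 5 (mod 8), (2 / 605) = -1, and (2 / 605)^2 = +1. Now have (117 / 605).
117 ≡ 1 (mod 4), so quadratic reciprocity gives (117 / 605) = (605 / 117). Reduce: 605 ≡ 20 (mod 117). Now have (20 / 117).
Factor out 2: 20 = 2^2·5. Since 117 ≡ 5 (mod 8), (2 / 117) = -1, and (2 / 117)^2 = +1. Now have (5 / 117).
5 ≡ 1 (mod 4), so quadratic reciprocity gives (5 / 117) = (117 / 5). Reduce: 117 ≡ 2 (mod 5). Now have (2 / 5).
Factor out 2: 2 = 2. Since 5 ≡ 5 (mod 8), (2 / 5) = -1. Now have -(1 / 5).
(1 / 5) = 1. Collecting the sign factors: -1.
Product: (-1)·(-1) = 1.

1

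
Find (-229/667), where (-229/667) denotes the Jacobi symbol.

-1

(-229/667)
  = (438/667)    [-229 ≡ 438 mod 667]
  = -(219/667)    [667 ≡ 3 mod 8 ⇒ (2/667) = -1]
  = (667/219)    [QR: both ≡ 3 mod 4, sign flips]
  = (10/219)    [667 ≡ 10 mod 219]
  = -(5/219)    [219 ≡ 3 mod 8 ⇒ (2/219) = -1]
  = -(219/5)    [QR: 5 ≡ 1 mod 4, sign kept]
  = -(4/5)    [219 ≡ 4 mod 5]
  = -(1/5)    [5 ≡ 5 mod 8 ⇒ (2/5)^2 = +1]
  = -1    [(1/5) = 1]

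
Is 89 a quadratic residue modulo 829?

no

(89|829)
  = (829|89)    [QR: 89 ≡ 1 mod 4, sign kept]
  = (28|89)    [829 ≡ 28 mod 89]
  = (7|89)    [89 ≡ 1 mod 8 ⇒ (2|89)^2 = +1]
  = (89|7)    [QR: 89 ≡ 1 mod 4, sign kept]
  = (5|7)    [89 ≡ 5 mod 7]
  = (7|5)    [QR: 5 ≡ 1 mod 4, sign kept]
  = (2|5)    [7 ≡ 2 mod 5]
  = -(1|5)    [5 ≡ 5 mod 8 ⇒ (2|5) = -1]
  = -1    [(1|5) = 1]
(89|829) = -1, and 829 is prime, so 89 is not a quadratic residue mod 829.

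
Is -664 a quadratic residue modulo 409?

yes

(-664/409)
  = (664/409)    [409 ≡ 1 mod 4 ⇒ (-1/409) = +1]
  = (255/409)    [664 ≡ 255 mod 409]
  = (409/255)    [QR: 409 ≡ 1 mod 4, sign kept]
  = (154/255)    [409 ≡ 154 mod 255]
  = (77/255)    [255 ≡ 7 mod 8 ⇒ (2/255) = +1]
  = (255/77)    [QR: 77 ≡ 1 mod 4, sign kept]
  = (24/77)    [255 ≡ 24 mod 77]
  = -(3/77)    [77 ≡ 5 mod 8 ⇒ (2/77)^3 = -1]
  = -(77/3)    [QR: 77 ≡ 1 mod 4, sign kept]
  = -(2/3)    [77 ≡ 2 mod 3]
  = (1/3)    [3 ≡ 3 mod 8 ⇒ (2/3) = -1]
  = 1    [(1/3) = 1]
The Legendre symbol is 1, so x^2 ≡ -664 (mod 409) has solution.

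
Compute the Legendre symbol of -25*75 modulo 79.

1

By multiplicativity, (-25·75 / 79) = (-25 / 79)·(75 / 79).
First factor (-25 / 79):
Reduce the numerator: -25 ≡ 54 (mod 79), so (-25 / 79) = (54 / 79).
Factor out 2: 54 = 2·27. Since 79 ≡ 7 (mod 8), (2 / 79) = +1. Now have (27 / 79).
Both 27 ≡ 3 and 79 ≡ 3 (mod 4), so reciprocity gives (27 / 79) = -(79 / 27). Reduce: 79 ≡ 25 (mod 27). Now have -(25 / 27).
25 ≡ 1 (mod 4), so quadratic reciprocity gives (25 / 27) = (27 / 25). Reduce: 27 ≡ 2 (mod 25). Now have -(2 / 25).
Factor out 2: 2 = 2. Since 25 ≡ 1 (mod 8), (2 / 25) = +1. Now have -(1 / 25).
(1 / 25) = 1. Collecting the sign factors: -1.
Second factor (75 / 79):
Both 75 ≡ 3 and 79 ≡ 3 (mod 4), so reciprocity gives (75 / 79) = -(79 / 75). Reduce: 79 ≡ 4 (mod 75). Now have -(4 / 75).
Factor out 2: 4 = 2^2. Since 75 ≡ 3 (mod 8), (2 / 75) = -1, and (2 / 75)^2 = +1. Now have -(1 / 75).
(1 / 75) = 1. Collecting the sign factors: -1.
Product: (-1)·(-1) = 1.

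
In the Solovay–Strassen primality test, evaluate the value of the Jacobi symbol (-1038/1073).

Pull out -1: (-1038/1073) = (-1/1073)·(1038/1073). Since 1073 ≡ 1 (mod 4), (-1/1073) = +1. Now have (1038/1073).
Factor out 2: 1038 = 2·519. Since 1073 ≡ 1 (mod 8), (2/1073) = +1. Now have (519/1073).
1073 ≡ 1 (mod 4), so quadratic reciprocity gives (519/1073) = (1073/519). Reduce: 1073 ≡ 35 (mod 519). Now have (35/519).
Both 35 ≡ 3 and 519 ≡ 3 (mod 4), so reciprocity gives (35/519) = -(519/35). Reduce: 519 ≡ 29 (mod 35). Now have -(29/35).
29 ≡ 1 (mod 4), so quadratic reciprocity gives (29/35) = (35/29). Reduce: 35 ≡ 6 (mod 29). Now have -(6/29).
Factor out 2: 6 = 2·3. Since 29 ≡ 5 (mod 8), (2/29) = -1. Now have (3/29).
29 ≡ 1 (mod 4), so quadratic reciprocity gives (3/29) = (29/3). Reduce: 29 ≡ 2 (mod 3). Now have (2/3).
Factor out 2: 2 = 2. Since 3 ≡ 3 (mod 8), (2/3) = -1. Now have -(1/3).
(1/3) = 1. Collecting the sign factors: -1.

-1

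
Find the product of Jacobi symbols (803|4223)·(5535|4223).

0

By multiplicativity, (803·5535|4223) = (803|4223)·(5535|4223).
First factor (803|4223):
Both 803 ≡ 3 and 4223 ≡ 3 (mod 4), so reciprocity gives (803|4223) = -(4223|803). Reduce: 4223 ≡ 208 (mod 803). Now have -(208|803).
Factor out 2: 208 = 2^4·13. Since 803 ≡ 3 (mod 8), (2|803) = -1, and (2|803)^4 = +1. Now have -(13|803).
13 ≡ 1 (mod 4), so quadratic reciprocity gives (13|803) = (803|13). Reduce: 803 ≡ 10 (mod 13). Now have -(10|13).
Factor out 2: 10 = 2·5. Since 13 ≡ 5 (mod 8), (2|13) = -1. Now have (5|13).
5 ≡ 1 (mod 4), so quadratic reciprocity gives (5|13) = (13|5). Reduce: 13 ≡ 3 (mod 5). Now have (3|5).
5 ≡ 1 (mod 4), so quadratic reciprocity gives (3|5) = (5|3). Reduce: 5 ≡ 2 (mod 3). Now have (2|3).
Factor out 2: 2 = 2. Since 3 ≡ 3 (mod 8), (2|3) = -1. Now have -(1|3).
(1|3) = 1. Collecting the sign factors: -1.
Second factor (5535|4223):
Reduce the numerator: 5535 ≡ 1312 (mod 4223), so (5535|4223) = (1312|4223).
Factor out 2: 1312 = 2^5·41. Since 4223 ≡ 7 (mod 8), (2|4223) = +1, and (2|4223)^5 = +1. Now have (41|4223).
41 ≡ 1 (mod 4), so quadratic reciprocity gives (41|4223) = (4223|41). Reduce: 4223 ≡ 0 (mod 41). Now have (0|41).
The numerator is now 0 with denominator 41 > 1: the symbol is 0.
Product: (-1)·(0) = 0.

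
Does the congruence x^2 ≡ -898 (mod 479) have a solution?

yes

Reduce the numerator: -898 ≡ 60 (mod 479), so (-898/479) = (60/479).
Factor out 2: 60 = 2^2·15. Since 479 ≡ 7 (mod 8), (2/479) = +1, and (2/479)^2 = +1. Now have (15/479).
Both 15 ≡ 3 and 479 ≡ 3 (mod 4), so reciprocity gives (15/479) = -(479/15). Reduce: 479 ≡ 14 (mod 15). Now have -(14/15).
Factor out 2: 14 = 2·7. Since 15 ≡ 7 (mod 8), (2/15) = +1. Now have -(7/15).
Both 7 ≡ 3 and 15 ≡ 3 (mod 4), so reciprocity gives (7/15) = -(15/7). Reduce: 15 ≡ 1 (mod 7). Now have (1/7).
(1/7) = 1. Collecting the sign factors: 1.
(-898/479) = 1, and 479 is prime, so -898 is a quadratic residue mod 479.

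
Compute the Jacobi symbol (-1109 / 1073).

1

(-1109 / 1073)
  = (1109 / 1073)    [1073 ≡ 1 mod 4 ⇒ (-1 / 1073) = +1]
  = (36 / 1073)    [1109 ≡ 36 mod 1073]
  = (9 / 1073)    [1073 ≡ 1 mod 8 ⇒ (2 / 1073)^2 = +1]
  = (1073 / 9)    [QR: 9 ≡ 1 mod 4, sign kept]
  = (2 / 9)    [1073 ≡ 2 mod 9]
  = (1 / 9)    [9 ≡ 1 mod 8 ⇒ (2 / 9) = +1]
  = 1    [(1 / 9) = 1]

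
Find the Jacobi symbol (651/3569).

1

3569 ≡ 1 (mod 4), so quadratic reciprocity gives (651/3569) = (3569/651). Reduce: 3569 ≡ 314 (mod 651). Now have (314/651).
Factor out 2: 314 = 2·157. Since 651 ≡ 3 (mod 8), (2/651) = -1. Now have -(157/651).
157 ≡ 1 (mod 4), so quadratic reciprocity gives (157/651) = (651/157). Reduce: 651 ≡ 23 (mod 157). Now have -(23/157).
157 ≡ 1 (mod 4), so quadratic reciprocity gives (23/157) = (157/23). Reduce: 157 ≡ 19 (mod 23). Now have -(19/23).
Both 19 ≡ 3 and 23 ≡ 3 (mod 4), so reciprocity gives (19/23) = -(23/19). Reduce: 23 ≡ 4 (mod 19). Now have (4/19).
Factor out 2: 4 = 2^2. Since 19 ≡ 3 (mod 8), (2/19) = -1, and (2/19)^2 = +1. Now have (1/19).
(1/19) = 1. Collecting the sign factors: 1.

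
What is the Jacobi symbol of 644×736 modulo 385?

0

By multiplicativity, (644·736 / 385) = (644 / 385)·(736 / 385).
First factor (644 / 385):
(644 / 385)
  = (259 / 385)    [644 ≡ 259 mod 385]
  = (385 / 259)    [QR: 385 ≡ 1 mod 4, sign kept]
  = (126 / 259)    [385 ≡ 126 mod 259]
  = -(63 / 259)    [259 ≡ 3 mod 8 ⇒ (2 / 259) = -1]
  = (259 / 63)    [QR: both ≡ 3 mod 4, sign flips]
  = (7 / 63)    [259 ≡ 7 mod 63]
  = -(63 / 7)    [QR: both ≡ 3 mod 4, sign flips]
  = -(0 / 7)    [63 ≡ 0 mod 7]
  = 0    [numerator 0, gcd > 1]
Second factor (736 / 385):
(736 / 385)
  = (351 / 385)    [736 ≡ 351 mod 385]
  = (385 / 351)    [QR: 385 ≡ 1 mod 4, sign kept]
  = (34 / 351)    [385 ≡ 34 mod 351]
  = (17 / 351)    [351 ≡ 7 mod 8 ⇒ (2 / 351) = +1]
  = (351 / 17)    [QR: 17 ≡ 1 mod 4, sign kept]
  = (11 / 17)    [351 ≡ 11 mod 17]
  = (17 / 11)    [QR: 17 ≡ 1 mod 4, sign kept]
  = (6 / 11)    [17 ≡ 6 mod 11]
  = -(3 / 11)    [11 ≡ 3 mod 8 ⇒ (2 / 11) = -1]
  = (11 / 3)    [QR: both ≡ 3 mod 4, sign flips]
  = (2 / 3)    [11 ≡ 2 mod 3]
  = -(1 / 3)    [3 ≡ 3 mod 8 ⇒ (2 / 3) = -1]
  = -1    [(1 / 3) = 1]
Product: (0)·(-1) = 0.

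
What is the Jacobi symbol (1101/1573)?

1

1101 ≡ 1 (mod 4), so quadratic reciprocity gives (1101/1573) = (1573/1101). Reduce: 1573 ≡ 472 (mod 1101). Now have (472/1101).
Factor out 2: 472 = 2^3·59. Since 1101 ≡ 5 (mod 8), (2/1101) = -1, and (2/1101)^3 = -1. Now have -(59/1101).
1101 ≡ 1 (mod 4), so quadratic reciprocity gives (59/1101) = (1101/59). Reduce: 1101 ≡ 39 (mod 59). Now have -(39/59).
Both 39 ≡ 3 and 59 ≡ 3 (mod 4), so reciprocity gives (39/59) = -(59/39). Reduce: 59 ≡ 20 (mod 39). Now have (20/39).
Factor out 2: 20 = 2^2·5. Since 39 ≡ 7 (mod 8), (2/39) = +1, and (2/39)^2 = +1. Now have (5/39).
5 ≡ 1 (mod 4), so quadratic reciprocity gives (5/39) = (39/5). Reduce: 39 ≡ 4 (mod 5). Now have (4/5).
Factor out 2: 4 = 2^2. Since 5 ≡ 5 (mod 8), (2/5) = -1, and (2/5)^2 = +1. Now have (1/5).
(1/5) = 1. Collecting the sign factors: 1.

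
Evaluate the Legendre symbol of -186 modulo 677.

(-186 / 677)
  = (186 / 677)    [677 ≡ 1 mod 4 ⇒ (-1 / 677) = +1]
  = -(93 / 677)    [677 ≡ 5 mod 8 ⇒ (2 / 677) = -1]
  = -(677 / 93)    [QR: 93 ≡ 1 mod 4, sign kept]
  = -(26 / 93)    [677 ≡ 26 mod 93]
  = (13 / 93)    [93 ≡ 5 mod 8 ⇒ (2 / 93) = -1]
  = (93 / 13)    [QR: 13 ≡ 1 mod 4, sign kept]
  = (2 / 13)    [93 ≡ 2 mod 13]
  = -(1 / 13)    [13 ≡ 5 mod 8 ⇒ (2 / 13) = -1]
  = -1    [(1 / 13) = 1]

-1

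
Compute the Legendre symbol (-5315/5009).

(-5315/5009)
  = (5315/5009)    [5009 ≡ 1 mod 4 ⇒ (-1/5009) = +1]
  = (306/5009)    [5315 ≡ 306 mod 5009]
  = (153/5009)    [5009 ≡ 1 mod 8 ⇒ (2/5009) = +1]
  = (5009/153)    [QR: 153 ≡ 1 mod 4, sign kept]
  = (113/153)    [5009 ≡ 113 mod 153]
  = (153/113)    [QR: 113 ≡ 1 mod 4, sign kept]
  = (40/113)    [153 ≡ 40 mod 113]
  = (5/113)    [113 ≡ 1 mod 8 ⇒ (2/113)^3 = +1]
  = (113/5)    [QR: 5 ≡ 1 mod 4, sign kept]
  = (3/5)    [113 ≡ 3 mod 5]
  = (5/3)    [QR: 5 ≡ 1 mod 4, sign kept]
  = (2/3)    [5 ≡ 2 mod 3]
  = -(1/3)    [3 ≡ 3 mod 8 ⇒ (2/3) = -1]
  = -1    [(1/3) = 1]

-1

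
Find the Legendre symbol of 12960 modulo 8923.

(12960 / 8923)
  = (4037 / 8923)    [12960 ≡ 4037 mod 8923]
  = (8923 / 4037)    [QR: 4037 ≡ 1 mod 4, sign kept]
  = (849 / 4037)    [8923 ≡ 849 mod 4037]
  = (4037 / 849)    [QR: 849 ≡ 1 mod 4, sign kept]
  = (641 / 849)    [4037 ≡ 641 mod 849]
  = (849 / 641)    [QR: 641 ≡ 1 mod 4, sign kept]
  = (208 / 641)    [849 ≡ 208 mod 641]
  = (13 / 641)    [641 ≡ 1 mod 8 ⇒ (2 / 641)^4 = +1]
  = (641 / 13)    [QR: 13 ≡ 1 mod 4, sign kept]
  = (4 / 13)    [641 ≡ 4 mod 13]
  = (1 / 13)    [13 ≡ 5 mod 8 ⇒ (2 / 13)^2 = +1]
  = 1    [(1 / 13) = 1]

1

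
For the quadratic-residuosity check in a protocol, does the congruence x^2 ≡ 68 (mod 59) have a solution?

yes

Reduce the numerator: 68 ≡ 9 (mod 59), so (68/59) = (9/59).
9 ≡ 1 (mod 4), so quadratic reciprocity gives (9/59) = (59/9). Reduce: 59 ≡ 5 (mod 9). Now have (5/9).
5 ≡ 1 (mod 4), so quadratic reciprocity gives (5/9) = (9/5). Reduce: 9 ≡ 4 (mod 5). Now have (4/5).
Factor out 2: 4 = 2^2. Since 5 ≡ 5 (mod 8), (2/5) = -1, and (2/5)^2 = +1. Now have (1/5).
(1/5) = 1. Collecting the sign factors: 1.
The Legendre symbol is 1, so x^2 ≡ 68 (mod 59) has solution.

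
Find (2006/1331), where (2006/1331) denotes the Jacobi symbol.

(2006/1331)
  = (675/1331)    [2006 ≡ 675 mod 1331]
  = -(1331/675)    [QR: both ≡ 3 mod 4, sign flips]
  = -(656/675)    [1331 ≡ 656 mod 675]
  = -(41/675)    [675 ≡ 3 mod 8 ⇒ (2/675)^4 = +1]
  = -(675/41)    [QR: 41 ≡ 1 mod 4, sign kept]
  = -(19/41)    [675 ≡ 19 mod 41]
  = -(41/19)    [QR: 41 ≡ 1 mod 4, sign kept]
  = -(3/19)    [41 ≡ 3 mod 19]
  = (19/3)    [QR: both ≡ 3 mod 4, sign flips]
  = (1/3)    [19 ≡ 1 mod 3]
  = 1    [(1/3) = 1]

1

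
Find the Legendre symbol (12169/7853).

1

Reduce the numerator: 12169 ≡ 4316 (mod 7853), so (12169/7853) = (4316/7853).
Factor out 2: 4316 = 2^2·1079. Since 7853 ≡ 5 (mod 8), (2/7853) = -1, and (2/7853)^2 = +1. Now have (1079/7853).
7853 ≡ 1 (mod 4), so quadratic reciprocity gives (1079/7853) = (7853/1079). Reduce: 7853 ≡ 300 (mod 1079). Now have (300/1079).
Factor out 2: 300 = 2^2·75. Since 1079 ≡ 7 (mod 8), (2/1079) = +1, and (2/1079)^2 = +1. Now have (75/1079).
Both 75 ≡ 3 and 1079 ≡ 3 (mod 4), so reciprocity gives (75/1079) = -(1079/75). Reduce: 1079 ≡ 29 (mod 75). Now have -(29/75).
29 ≡ 1 (mod 4), so quadratic reciprocity gives (29/75) = (75/29). Reduce: 75 ≡ 17 (mod 29). Now have -(17/29).
17 ≡ 1 (mod 4), so quadratic reciprocity gives (17/29) = (29/17). Reduce: 29 ≡ 12 (mod 17). Now have -(12/17).
Factor out 2: 12 = 2^2·3. Since 17 ≡ 1 (mod 8), (2/17) = +1, and (2/17)^2 = +1. Now have -(3/17).
17 ≡ 1 (mod 4), so quadratic reciprocity gives (3/17) = (17/3). Reduce: 17 ≡ 2 (mod 3). Now have -(2/3).
Factor out 2: 2 = 2. Since 3 ≡ 3 (mod 8), (2/3) = -1. Now have (1/3).
(1/3) = 1. Collecting the sign factors: 1.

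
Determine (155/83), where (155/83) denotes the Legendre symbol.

-1

Reduce the numerator: 155 ≡ 72 (mod 83), so (155/83) = (72/83).
Factor out 2: 72 = 2^3·9. Since 83 ≡ 3 (mod 8), (2/83) = -1, and (2/83)^3 = -1. Now have -(9/83).
9 ≡ 1 (mod 4), so quadratic reciprocity gives (9/83) = (83/9). Reduce: 83 ≡ 2 (mod 9). Now have -(2/9).
Factor out 2: 2 = 2. Since 9 ≡ 1 (mod 8), (2/9) = +1. Now have -(1/9).
(1/9) = 1. Collecting the sign factors: -1.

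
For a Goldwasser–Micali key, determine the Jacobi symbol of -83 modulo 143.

Pull out -1: (-83/143) = (-1/143)·(83/143). Since 143 ≡ 3 (mod 4), (-1/143) = -1. Now have -(83/143).
Both 83 ≡ 3 and 143 ≡ 3 (mod 4), so reciprocity gives (83/143) = -(143/83). Reduce: 143 ≡ 60 (mod 83). Now have (60/83).
Factor out 2: 60 = 2^2·15. Since 83 ≡ 3 (mod 8), (2/83) = -1, and (2/83)^2 = +1. Now have (15/83).
Both 15 ≡ 3 and 83 ≡ 3 (mod 4), so reciprocity gives (15/83) = -(83/15). Reduce: 83 ≡ 8 (mod 15). Now have -(8/15).
Factor out 2: 8 = 2^3. Since 15 ≡ 7 (mod 8), (2/15) = +1, and (2/15)^3 = +1. Now have -(1/15).
(1/15) = 1. Collecting the sign factors: -1.

-1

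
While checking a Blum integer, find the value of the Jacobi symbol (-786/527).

1

(-786/527)
  = (268/527)    [-786 ≡ 268 mod 527]
  = (67/527)    [527 ≡ 7 mod 8 ⇒ (2/527)^2 = +1]
  = -(527/67)    [QR: both ≡ 3 mod 4, sign flips]
  = -(58/67)    [527 ≡ 58 mod 67]
  = (29/67)    [67 ≡ 3 mod 8 ⇒ (2/67) = -1]
  = (67/29)    [QR: 29 ≡ 1 mod 4, sign kept]
  = (9/29)    [67 ≡ 9 mod 29]
  = (29/9)    [QR: 9 ≡ 1 mod 4, sign kept]
  = (2/9)    [29 ≡ 2 mod 9]
  = (1/9)    [9 ≡ 1 mod 8 ⇒ (2/9) = +1]
  = 1    [(1/9) = 1]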